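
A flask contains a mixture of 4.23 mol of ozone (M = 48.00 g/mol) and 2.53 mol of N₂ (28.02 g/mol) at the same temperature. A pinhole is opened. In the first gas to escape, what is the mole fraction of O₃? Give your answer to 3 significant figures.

The effusion rate of species i is ∝ p_i/√M_i ∝ n_i/√M_i.
So x_O₃ in the escaping gas = (n_O₃/√M_O₃) / Σ(n_i/√M_i)
= (4.23/√48.00) / (4.23/√48.00 + 2.53/√28.02) = 0.6105/(0.6105 + 0.4780) = 0.561.

0.561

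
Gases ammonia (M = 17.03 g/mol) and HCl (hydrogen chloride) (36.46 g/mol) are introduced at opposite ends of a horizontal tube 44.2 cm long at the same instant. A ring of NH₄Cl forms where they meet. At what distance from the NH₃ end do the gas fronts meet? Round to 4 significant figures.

26.26 cm

In equal time, each gas travels a distance ∝ its rate ∝ 1/√M, so d_NH₃/d_HCl = √(M_HCl/M_NH₃) = √(36.46/17.03) = 1.463.
With d_NH₃ + d_HCl = 44.2 cm, d_HCl = 44.2/(1 + 1.463) = 17.94 cm.
d_NH₃ = 44.2 − 17.94 = 26.26 cm.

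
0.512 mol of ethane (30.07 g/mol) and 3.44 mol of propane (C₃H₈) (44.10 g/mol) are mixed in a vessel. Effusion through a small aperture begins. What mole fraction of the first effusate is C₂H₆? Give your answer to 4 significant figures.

0.1527

Rate_i ∝ x_i/√M_i (Graham's law weighted by mole fraction), so the effusate composition follows n_i/√M_i.
x_C₂H₆(eff) = (n_C₂H₆/√M_C₂H₆) / (n_C₂H₆/√M_C₂H₆ + n_C₃H₈/√M_C₃H₈)
= (0.512/√30.07) / (0.512/√30.07 + 3.44/√44.10) = 0.09337/(0.09337 + 0.5180) = 0.1527.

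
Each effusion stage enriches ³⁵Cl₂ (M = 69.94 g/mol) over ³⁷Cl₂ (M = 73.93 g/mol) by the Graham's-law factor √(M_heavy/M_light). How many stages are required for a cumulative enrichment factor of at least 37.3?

Single-stage factor α = √(73.93/69.94), so ln α = ½ ln(1.05705) = 0.02774.
Need α^N ≥ 37.3 ⇒ N ≥ ln(37.3) / ln α = 3.619 / 0.02774 = 130.46.
Rounding up, N = 131 stages.

131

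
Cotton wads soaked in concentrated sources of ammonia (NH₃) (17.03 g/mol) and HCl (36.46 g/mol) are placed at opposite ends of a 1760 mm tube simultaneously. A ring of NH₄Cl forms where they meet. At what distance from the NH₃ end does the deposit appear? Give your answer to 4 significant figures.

Distances travelled in equal time are proportional to diffusion rates, so d_NH₃/d_HCl = √(M_HCl/M_NH₃) = √(36.46/17.03) = 1.463.
With d_NH₃ + d_HCl = 1760 mm, d_HCl = 1760/(1 + 1.463) = 714.5 mm.
d_NH₃ = 1760 − 714.5 = 1045 mm.

1045 mm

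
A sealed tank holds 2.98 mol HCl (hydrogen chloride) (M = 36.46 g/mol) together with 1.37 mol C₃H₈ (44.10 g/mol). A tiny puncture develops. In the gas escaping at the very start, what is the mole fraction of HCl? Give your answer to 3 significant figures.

Rate_i ∝ x_i/√M_i (Graham's law weighted by mole fraction), so the effusate composition follows n_i/√M_i.
So x_HCl in the escaping gas = (n_HCl/√M_HCl) / Σ(n_i/√M_i)
= (2.98/√36.46) / (2.98/√36.46 + 1.37/√44.10) = 0.4935/(0.4935 + 0.2063) = 0.705.

0.705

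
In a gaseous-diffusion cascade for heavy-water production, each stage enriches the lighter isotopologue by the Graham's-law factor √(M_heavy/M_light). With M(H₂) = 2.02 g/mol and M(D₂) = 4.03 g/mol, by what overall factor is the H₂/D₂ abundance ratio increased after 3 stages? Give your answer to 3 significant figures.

After 3 stages the ratio has grown by (√(4.03/2.02))^3 = (4.03/2.02)^(3/2).
= 1.99505^(3/2) = 2.82.

2.82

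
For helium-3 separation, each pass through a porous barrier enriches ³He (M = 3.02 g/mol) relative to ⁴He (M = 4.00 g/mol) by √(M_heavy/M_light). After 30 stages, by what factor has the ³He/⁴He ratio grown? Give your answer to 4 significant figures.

67.73

Overall factor = α^30 with α = √(4.00/3.02), i.e. (4.00/3.02)^(30/2).
= 1.32450^15 = 67.73.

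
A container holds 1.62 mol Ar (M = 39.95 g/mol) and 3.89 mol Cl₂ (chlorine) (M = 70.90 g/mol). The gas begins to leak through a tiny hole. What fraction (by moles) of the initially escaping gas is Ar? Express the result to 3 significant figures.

0.357

Rate_i ∝ x_i/√M_i (Graham's law weighted by mole fraction), so the effusate composition follows n_i/√M_i.
Mole fraction of Ar in the effusate = (n_Ar/√M_Ar) / (n_Ar/√M_Ar + n_Cl₂/√M_Cl₂)
= (1.62/√39.95) / (1.62/√39.95 + 3.89/√70.90) = 0.2563/(0.2563 + 0.4620) = 0.357.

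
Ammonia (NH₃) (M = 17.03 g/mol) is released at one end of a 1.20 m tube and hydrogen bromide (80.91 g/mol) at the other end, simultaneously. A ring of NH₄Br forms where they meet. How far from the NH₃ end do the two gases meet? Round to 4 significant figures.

0.8226 m

Distances travelled in equal time are proportional to diffusion rates, so d_NH₃/d_HBr = √(M_HBr/M_NH₃) = √(80.91/17.03) = 2.180.
With d_NH₃ + d_HBr = 1.20 m, d_HBr = 1.20/(1 + 2.180) = 0.3774 m.
d_NH₃ = 1.20 − 0.3774 = 0.8226 m.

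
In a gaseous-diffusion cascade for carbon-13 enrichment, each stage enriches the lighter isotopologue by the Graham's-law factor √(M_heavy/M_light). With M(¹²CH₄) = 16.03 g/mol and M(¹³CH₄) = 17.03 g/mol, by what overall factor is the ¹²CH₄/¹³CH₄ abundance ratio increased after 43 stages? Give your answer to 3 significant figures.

The single-stage factor is √(M_heavy/M_light), so 43 stages give [√(17.03/16.03)]^43 = (17.03/16.03)^(43/2).
= 1.06238^(43/2) = 3.67.

3.67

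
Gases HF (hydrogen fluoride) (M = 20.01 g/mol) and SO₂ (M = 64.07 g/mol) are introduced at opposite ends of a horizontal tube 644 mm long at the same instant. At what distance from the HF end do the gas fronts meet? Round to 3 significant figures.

Graham's law gives d_HF/d_SO₂ = rate_HF/rate_SO₂ = √(M_SO₂/M_HF) = √(64.07/20.01) = 1.789.
With d_HF + d_SO₂ = 644 mm, d_SO₂ = 644/(1 + 1.789) = 230.9 mm.
d_HF = 644 − 230.9 = 413 mm.

413 mm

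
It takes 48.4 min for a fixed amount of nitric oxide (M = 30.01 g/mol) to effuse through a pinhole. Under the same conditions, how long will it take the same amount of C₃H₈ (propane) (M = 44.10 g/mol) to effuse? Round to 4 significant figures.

Since effusion rate ∝ 1/√M, t_C₃H₈/t_NO = √(M_C₃H₈/M_NO) = √(44.10/30.01) = √1.470 = 1.212.
So the time for C₃H₈ is 48.4 × 1.212 = 58.67 min.

58.67 min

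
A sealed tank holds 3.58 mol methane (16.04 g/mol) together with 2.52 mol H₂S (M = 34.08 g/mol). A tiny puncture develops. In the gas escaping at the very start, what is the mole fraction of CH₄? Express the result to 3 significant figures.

Each component's effusion rate ∝ (its partial pressure)·(1/√M) ∝ n_i/√M_i.
So x_CH₄ in the escaping gas = (n_CH₄/√M_CH₄) / Σ(n_i/√M_i)
= (3.58/√16.04) / (3.58/√16.04 + 2.52/√34.08) = 0.8939/(0.8939 + 0.4317) = 0.674.

0.674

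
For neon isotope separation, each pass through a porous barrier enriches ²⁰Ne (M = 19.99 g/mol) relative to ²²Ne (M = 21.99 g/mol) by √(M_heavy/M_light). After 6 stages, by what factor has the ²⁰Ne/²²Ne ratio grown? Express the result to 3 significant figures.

1.33

Each stage multiplies the ratio by α = √(21.99/19.99), so after 6 stages the overall factor is α^6 = (21.99/19.99)^(6/2).
= 1.10005^3 = 1.33.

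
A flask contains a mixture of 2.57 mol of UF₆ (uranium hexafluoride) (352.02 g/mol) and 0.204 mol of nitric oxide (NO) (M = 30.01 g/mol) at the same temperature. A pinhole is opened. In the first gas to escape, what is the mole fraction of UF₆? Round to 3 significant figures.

0.786

Rate_i ∝ x_i/√M_i (Graham's law weighted by mole fraction), so the effusate composition follows n_i/√M_i.
Mole fraction of UF₆ in the effusate = (n_UF₆/√M_UF₆) / (n_UF₆/√M_UF₆ + n_NO/√M_NO)
= (2.57/√352.02) / (2.57/√352.02 + 0.204/√30.01) = 0.1370/(0.1370 + 0.03724) = 0.786.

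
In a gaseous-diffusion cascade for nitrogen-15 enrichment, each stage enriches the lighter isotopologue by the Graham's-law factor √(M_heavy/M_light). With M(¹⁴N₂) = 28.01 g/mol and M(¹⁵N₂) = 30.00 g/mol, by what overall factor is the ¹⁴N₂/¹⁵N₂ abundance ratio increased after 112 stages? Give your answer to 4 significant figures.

The single-stage factor is √(M_heavy/M_light), so 112 stages give [√(30.00/28.01)]^112 = (30.00/28.01)^(112/2).
= 1.07105^56 = 46.69.

46.69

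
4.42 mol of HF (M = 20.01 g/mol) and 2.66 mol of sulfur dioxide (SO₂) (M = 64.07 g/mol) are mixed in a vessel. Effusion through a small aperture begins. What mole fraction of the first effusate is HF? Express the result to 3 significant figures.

Rate_i ∝ x_i/√M_i (Graham's law weighted by mole fraction), so the effusate composition follows n_i/√M_i.
x_HF(eff) = (n_HF/√M_HF) / (n_HF/√M_HF + n_SO₂/√M_SO₂)
= (4.42/√20.01) / (4.42/√20.01 + 2.66/√64.07) = 0.9881/(0.9881 + 0.3323) = 0.748.

0.748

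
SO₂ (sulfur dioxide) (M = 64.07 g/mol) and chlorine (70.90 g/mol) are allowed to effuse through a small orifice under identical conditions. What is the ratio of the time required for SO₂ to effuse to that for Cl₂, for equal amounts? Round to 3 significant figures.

0.951

Graham's law gives t_SO₂/t_Cl₂ = √(M_SO₂/M_Cl₂) = √(64.07/70.90) = √0.9037 = 0.951.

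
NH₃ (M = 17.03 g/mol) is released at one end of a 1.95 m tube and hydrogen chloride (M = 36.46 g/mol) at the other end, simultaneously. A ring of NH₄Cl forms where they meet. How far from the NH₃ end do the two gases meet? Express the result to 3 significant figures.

Graham's law gives d_NH₃/d_HCl = rate_NH₃/rate_HCl = √(M_HCl/M_NH₃) = √(36.46/17.03) = 1.463.
With d_NH₃ + d_HCl = 1.95 m, d_HCl = 1.95/(1 + 1.463) = 0.7917 m.
d_NH₃ = 1.95 − 0.7917 = 1.16 m.

1.16 m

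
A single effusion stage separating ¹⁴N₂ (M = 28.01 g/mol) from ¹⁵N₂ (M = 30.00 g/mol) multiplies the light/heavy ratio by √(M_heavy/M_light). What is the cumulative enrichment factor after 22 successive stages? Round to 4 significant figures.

2.128

Each stage multiplies the ratio by α = √(30.00/28.01), so after 22 stages the overall factor is α^22 = (30.00/28.01)^(22/2).
= 1.07105^11 = 2.128.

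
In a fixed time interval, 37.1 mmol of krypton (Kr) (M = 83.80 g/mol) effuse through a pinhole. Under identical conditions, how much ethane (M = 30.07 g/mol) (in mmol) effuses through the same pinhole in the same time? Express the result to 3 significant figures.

Since effusion rate ∝ 1/√M, rate_C₂H₆/rate_Kr = √(M_Kr/M_C₂H₆) = √(83.80/30.07) = √2.787 = 1.669.
So the amount for C₂H₆ is 37.1 × 1.669 = 61.9 mmol.

61.9 mmol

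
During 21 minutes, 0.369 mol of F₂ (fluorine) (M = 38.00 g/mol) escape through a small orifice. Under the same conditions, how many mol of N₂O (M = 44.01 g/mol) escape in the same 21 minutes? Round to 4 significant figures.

Graham's law gives rate_N₂O/rate_F₂ = √(M_F₂/M_N₂O) = √(38.00/44.01) = √0.8634 = 0.9292.
So the amount for N₂O is 0.369 × 0.9292 = 0.3429 mol.

0.3429 mol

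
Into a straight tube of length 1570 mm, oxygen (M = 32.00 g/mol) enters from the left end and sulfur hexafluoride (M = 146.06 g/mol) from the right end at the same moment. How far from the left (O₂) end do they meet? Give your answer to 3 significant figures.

1070 mm

Graham's law gives d_O₂/d_SF₆ = rate_O₂/rate_SF₆ = √(M_SF₆/M_O₂) = √(146.06/32.00) = 2.136.
With d_O₂ + d_SF₆ = 1570 mm, d_SF₆ = 1570/(1 + 2.136) = 500.6 mm.
d_O₂ = 1570 − 500.6 = 1070 mm.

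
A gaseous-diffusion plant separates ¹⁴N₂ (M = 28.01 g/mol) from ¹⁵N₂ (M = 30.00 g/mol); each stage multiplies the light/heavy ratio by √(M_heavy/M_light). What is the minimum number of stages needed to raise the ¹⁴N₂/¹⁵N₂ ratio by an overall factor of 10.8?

70

With α = √(30.00/28.01) per stage, ln α = ½ ln(1.07105) = 0.03432.
Need α^N ≥ 10.8 ⇒ N ≥ ln(10.8) / ln α = 2.380 / 0.03432 = 69.34.
So at least 70 stages are needed.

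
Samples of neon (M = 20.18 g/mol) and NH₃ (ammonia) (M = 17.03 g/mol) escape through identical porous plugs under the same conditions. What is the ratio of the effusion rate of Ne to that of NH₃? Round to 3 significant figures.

Graham's law gives rate_Ne/rate_NH₃ = √(M_NH₃/M_Ne) = √(17.03/20.18) = √0.8439 = 0.919.

0.919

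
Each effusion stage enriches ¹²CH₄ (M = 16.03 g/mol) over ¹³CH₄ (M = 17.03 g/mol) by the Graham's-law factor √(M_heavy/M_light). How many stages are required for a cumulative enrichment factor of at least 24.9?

With α = √(17.03/16.03) per stage, ln α = ½ ln(1.06238) = 0.03026.
Need α^N ≥ 24.9 ⇒ N ≥ ln(24.9) / ln α = 3.215 / 0.03026 = 106.25.
So at least 107 stages are needed.

107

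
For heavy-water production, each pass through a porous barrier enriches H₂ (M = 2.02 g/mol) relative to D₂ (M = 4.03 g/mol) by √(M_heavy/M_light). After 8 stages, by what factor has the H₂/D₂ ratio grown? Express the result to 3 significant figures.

The single-stage factor is √(M_heavy/M_light), so 8 stages give [√(4.03/2.02)]^8 = (4.03/2.02)^(8/2).
= 1.99505^4 = 15.8.

15.8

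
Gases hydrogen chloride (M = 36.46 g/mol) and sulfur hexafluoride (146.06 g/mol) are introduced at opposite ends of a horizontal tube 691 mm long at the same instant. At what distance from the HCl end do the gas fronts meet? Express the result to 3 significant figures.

The fronts meet when d_HCl + d_SF₆ = L with d_HCl/d_SF₆ = √(M_SF₆/M_HCl) (Graham's law). Here √(M_SF₆/M_HCl) = √(146.06/36.46) = 2.002.
With d_HCl + d_SF₆ = 691 mm, d_SF₆ = 691/(1 + 2.002) = 230.2 mm.
d_HCl = 691 − 230.2 = 461 mm.

461 mm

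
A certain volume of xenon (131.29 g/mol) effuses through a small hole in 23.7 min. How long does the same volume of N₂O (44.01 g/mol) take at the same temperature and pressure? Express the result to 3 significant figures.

Using Graham's law: t_N₂O/t_Xe = √(M_N₂O/M_Xe) = √(44.01/131.29) = √0.3352 = 0.5790.
So the time for N₂O is 23.7 × 0.5790 = 13.7 min.

13.7 min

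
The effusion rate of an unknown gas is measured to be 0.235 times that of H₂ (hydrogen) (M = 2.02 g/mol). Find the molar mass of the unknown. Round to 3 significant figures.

From Graham's law, rate_X/rate_H₂ = √(M_H₂/M_X).
0.235 = √(2.02/M_X)
M_X = 2.02 / 0.235² = 2.02 / 0.05522 = 36.6 g/mol

36.6 g/mol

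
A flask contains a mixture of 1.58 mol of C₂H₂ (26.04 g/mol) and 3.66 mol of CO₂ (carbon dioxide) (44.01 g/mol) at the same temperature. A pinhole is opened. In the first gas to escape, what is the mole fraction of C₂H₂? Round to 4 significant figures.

0.3595

Rate_i ∝ x_i/√M_i (Graham's law weighted by mole fraction), so the effusate composition follows n_i/√M_i.
x_C₂H₂(eff) = (n_C₂H₂/√M_C₂H₂) / (n_C₂H₂/√M_C₂H₂ + n_CO₂/√M_CO₂)
= (1.58/√26.04) / (1.58/√26.04 + 3.66/√44.01) = 0.3096/(0.3096 + 0.5517) = 0.3595.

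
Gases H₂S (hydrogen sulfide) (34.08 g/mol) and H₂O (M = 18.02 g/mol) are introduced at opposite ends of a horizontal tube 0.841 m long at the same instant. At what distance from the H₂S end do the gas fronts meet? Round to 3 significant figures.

0.354 m

In equal time, each gas travels a distance ∝ its rate ∝ 1/√M, so d_H₂S/d_H₂O = √(M_H₂O/M_H₂S) = √(18.02/34.08) = 0.7272.
With d_H₂S + d_H₂O = 0.841 m, d_H₂O = 0.841/(1 + 0.7272) = 0.4869 m.
d_H₂S = 0.841 − 0.4869 = 0.354 m.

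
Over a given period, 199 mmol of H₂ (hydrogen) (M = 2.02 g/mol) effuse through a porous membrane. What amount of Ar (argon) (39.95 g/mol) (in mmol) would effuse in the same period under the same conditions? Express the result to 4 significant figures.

From Graham's law, rate_Ar/rate_H₂ = √(M_H₂/M_Ar) = √(2.02/39.95) = √0.05056 = 0.2249.
So the amount for Ar is 199 × 0.2249 = 44.75 mmol.

44.75 mmol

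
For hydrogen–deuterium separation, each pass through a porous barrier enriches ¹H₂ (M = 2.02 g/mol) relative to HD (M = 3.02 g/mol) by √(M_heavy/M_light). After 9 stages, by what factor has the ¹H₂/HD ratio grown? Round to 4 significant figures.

6.109

Overall factor = α^9 with α = √(3.02/2.02), i.e. (3.02/2.02)^(9/2).
= 1.49505^(9/2) = 6.109.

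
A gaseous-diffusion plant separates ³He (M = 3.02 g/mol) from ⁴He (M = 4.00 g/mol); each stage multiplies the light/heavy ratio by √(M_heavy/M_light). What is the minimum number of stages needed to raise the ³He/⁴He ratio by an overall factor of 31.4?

Per stage α = (4.00/3.02)^(1/2) = 1.32450^0.5, giving ln α = 0.1405.
Need α^N ≥ 31.4 ⇒ N ≥ ln(31.4) / ln α = 3.447 / 0.1405 = 24.53.
Minimum whole number of stages: N = 25.

25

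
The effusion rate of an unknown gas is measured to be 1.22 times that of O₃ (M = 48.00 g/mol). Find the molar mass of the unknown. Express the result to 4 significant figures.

32.25 g/mol

From Graham's law, rate_X/rate_O₃ = √(M_O₃/M_X).
1.22 = √(48.00/M_X)
M_X = 48.00 / 1.22² = 48.00 / 1.488 = 32.25 g/mol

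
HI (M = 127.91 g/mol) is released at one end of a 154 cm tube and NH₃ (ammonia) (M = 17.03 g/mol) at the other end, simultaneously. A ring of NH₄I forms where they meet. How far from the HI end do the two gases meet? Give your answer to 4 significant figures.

41.17 cm

In equal time, each gas travels a distance ∝ its rate ∝ 1/√M, so d_HI/d_NH₃ = √(M_NH₃/M_HI) = √(17.03/127.91) = 0.3649.
With d_HI + d_NH₃ = 154 cm, d_NH₃ = 154/(1 + 0.3649) = 112.8 cm.
d_HI = 154 − 112.8 = 41.17 cm.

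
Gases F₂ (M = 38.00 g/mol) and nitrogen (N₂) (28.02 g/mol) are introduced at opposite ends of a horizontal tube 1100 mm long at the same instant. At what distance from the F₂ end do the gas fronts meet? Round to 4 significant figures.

Graham's law gives d_F₂/d_N₂ = rate_F₂/rate_N₂ = √(M_N₂/M_F₂) = √(28.02/38.00) = 0.8587.
With d_F₂ + d_N₂ = 1100 mm, d_N₂ = 1100/(1 + 0.8587) = 591.8 mm.
d_F₂ = 1100 − 591.8 = 508.2 mm.

508.2 mm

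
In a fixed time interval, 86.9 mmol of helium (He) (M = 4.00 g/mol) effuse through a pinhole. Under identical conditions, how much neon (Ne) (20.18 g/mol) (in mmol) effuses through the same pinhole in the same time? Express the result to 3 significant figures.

38.7 mmol

Since effusion rate ∝ 1/√M, rate_Ne/rate_He = √(M_He/M_Ne) = √(4.00/20.18) = √0.1982 = 0.4452.
So the amount for Ne is 86.9 × 0.4452 = 38.7 mmol.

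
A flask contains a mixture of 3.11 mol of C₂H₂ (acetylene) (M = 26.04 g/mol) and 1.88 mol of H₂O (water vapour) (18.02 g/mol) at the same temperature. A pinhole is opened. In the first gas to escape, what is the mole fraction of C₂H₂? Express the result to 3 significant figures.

Effusion rate of each component ∝ n_i/√M_i (partial pressure × 1/√M).
Mole fraction of C₂H₂ in the effusate = (n_C₂H₂/√M_C₂H₂) / (n_C₂H₂/√M_C₂H₂ + n_H₂O/√M_H₂O)
= (3.11/√26.04) / (3.11/√26.04 + 1.88/√18.02) = 0.6095/(0.6095 + 0.4429) = 0.579.

0.579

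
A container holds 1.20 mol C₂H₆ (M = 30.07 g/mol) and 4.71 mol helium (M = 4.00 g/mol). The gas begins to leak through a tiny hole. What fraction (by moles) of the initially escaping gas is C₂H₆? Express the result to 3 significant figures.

0.0850

The effusion rate of species i is ∝ p_i/√M_i ∝ n_i/√M_i.
Mole fraction of C₂H₆ in the effusate = (n_C₂H₆/√M_C₂H₆) / (n_C₂H₆/√M_C₂H₆ + n_He/√M_He)
= (1.20/√30.07) / (1.20/√30.07 + 4.71/√4.00) = 0.2188/(0.2188 + 2.355) = 0.0850.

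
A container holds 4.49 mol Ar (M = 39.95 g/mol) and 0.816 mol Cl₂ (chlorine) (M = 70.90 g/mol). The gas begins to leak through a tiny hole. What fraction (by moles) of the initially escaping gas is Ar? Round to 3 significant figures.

The effusion rate of species i is ∝ p_i/√M_i ∝ n_i/√M_i.
Mole fraction of Ar in the effusate = (n_Ar/√M_Ar) / (n_Ar/√M_Ar + n_Cl₂/√M_Cl₂)
= (4.49/√39.95) / (4.49/√39.95 + 0.816/√70.90) = 0.7104/(0.7104 + 0.09691) = 0.880.

0.880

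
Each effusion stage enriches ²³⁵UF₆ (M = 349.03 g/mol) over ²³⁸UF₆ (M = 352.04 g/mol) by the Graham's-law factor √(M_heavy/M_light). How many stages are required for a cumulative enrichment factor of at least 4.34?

342

With α = √(352.04/349.03) per stage, ln α = ½ ln(1.00862) = 0.004293.
Need α^N ≥ 4.34 ⇒ N ≥ ln(4.34) / ln α = 1.468 / 0.004293 = 341.89.
Minimum whole number of stages: N = 342.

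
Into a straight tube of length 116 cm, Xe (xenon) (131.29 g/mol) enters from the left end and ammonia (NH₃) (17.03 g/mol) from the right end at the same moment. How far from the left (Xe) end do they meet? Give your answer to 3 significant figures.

Distances travelled in equal time are proportional to diffusion rates, so d_Xe/d_NH₃ = √(M_NH₃/M_Xe) = √(17.03/131.29) = 0.3602.
With d_Xe + d_NH₃ = 116 cm, d_NH₃ = 116/(1 + 0.3602) = 85.28 cm.
d_Xe = 116 − 85.28 = 30.7 cm.

30.7 cm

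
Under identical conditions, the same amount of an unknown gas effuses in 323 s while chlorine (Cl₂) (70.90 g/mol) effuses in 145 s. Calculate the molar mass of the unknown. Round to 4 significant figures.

By Graham's law, t_X/t_Cl₂ = √(M_X/M_Cl₂).
323/145 = 2.228 = √(M_X/70.90)
M_X = 70.90 × 2.228² = 70.90 × 4.962 = 351.8 g/mol

351.8 g/mol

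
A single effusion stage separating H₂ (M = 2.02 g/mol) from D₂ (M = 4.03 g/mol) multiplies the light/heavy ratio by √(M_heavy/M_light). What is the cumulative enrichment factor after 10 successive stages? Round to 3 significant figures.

31.6

After 10 stages the ratio has grown by (√(4.03/2.02))^10 = (4.03/2.02)^(10/2).
= 1.99505^5 = 31.6.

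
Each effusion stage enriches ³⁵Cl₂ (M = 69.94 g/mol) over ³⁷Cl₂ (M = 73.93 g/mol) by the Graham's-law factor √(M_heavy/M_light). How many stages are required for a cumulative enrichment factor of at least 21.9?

112

With α = √(73.93/69.94) per stage, ln α = ½ ln(1.05705) = 0.02774.
Need α^N ≥ 21.9 ⇒ N ≥ ln(21.9) / ln α = 3.086 / 0.02774 = 111.26.
So at least 112 stages are needed.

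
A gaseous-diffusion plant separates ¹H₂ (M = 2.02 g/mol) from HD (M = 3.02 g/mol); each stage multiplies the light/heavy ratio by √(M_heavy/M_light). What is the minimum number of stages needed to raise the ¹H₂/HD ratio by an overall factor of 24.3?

Per stage α = (3.02/2.02)^(1/2) = 1.49505^0.5, giving ln α = 0.2011.
Need α^N ≥ 24.3 ⇒ N ≥ ln(24.3) / ln α = 3.190 / 0.2011 = 15.87.
Rounding up, N = 16 stages.

16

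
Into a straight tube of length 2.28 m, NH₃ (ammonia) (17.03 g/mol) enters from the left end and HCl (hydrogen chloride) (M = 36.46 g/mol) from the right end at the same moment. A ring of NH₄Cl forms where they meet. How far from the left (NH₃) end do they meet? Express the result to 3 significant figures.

1.35 m

Graham's law gives d_NH₃/d_HCl = rate_NH₃/rate_HCl = √(M_HCl/M_NH₃) = √(36.46/17.03) = 1.463.
With d_NH₃ + d_HCl = 2.28 m, d_HCl = 2.28/(1 + 1.463) = 0.9256 m.
d_NH₃ = 2.28 − 0.9256 = 1.35 m.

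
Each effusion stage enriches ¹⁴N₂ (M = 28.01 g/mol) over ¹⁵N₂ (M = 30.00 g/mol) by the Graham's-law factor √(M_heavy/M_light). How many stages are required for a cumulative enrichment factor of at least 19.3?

Single-stage factor α = √(30.00/28.01), so ln α = ½ ln(1.07105) = 0.03432.
Need α^N ≥ 19.3 ⇒ N ≥ ln(19.3) / ln α = 2.960 / 0.03432 = 86.26.
So at least 87 stages are needed.

87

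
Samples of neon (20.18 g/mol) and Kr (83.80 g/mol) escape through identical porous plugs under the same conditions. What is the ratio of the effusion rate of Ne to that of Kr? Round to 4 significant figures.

Since effusion rate ∝ 1/√M, rate_Ne/rate_Kr = √(M_Kr/M_Ne) = √(83.80/20.18) = √4.153 = 2.038.

2.038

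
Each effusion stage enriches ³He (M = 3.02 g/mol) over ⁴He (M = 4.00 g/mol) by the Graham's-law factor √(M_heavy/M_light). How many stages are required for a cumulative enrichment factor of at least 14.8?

20

Single-stage factor α = √(4.00/3.02), so ln α = ½ ln(1.32450) = 0.1405.
Need α^N ≥ 14.8 ⇒ N ≥ ln(14.8) / ln α = 2.695 / 0.1405 = 19.18.
Minimum whole number of stages: N = 20.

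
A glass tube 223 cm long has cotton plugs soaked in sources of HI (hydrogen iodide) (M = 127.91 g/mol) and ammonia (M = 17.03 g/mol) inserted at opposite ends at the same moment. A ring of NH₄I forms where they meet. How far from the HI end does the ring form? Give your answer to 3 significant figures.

Distances travelled in equal time are proportional to diffusion rates, so d_HI/d_NH₃ = √(M_NH₃/M_HI) = √(17.03/127.91) = 0.3649.
With d_HI + d_NH₃ = 223 cm, d_NH₃ = 223/(1 + 0.3649) = 163.4 cm.
d_HI = 223 − 163.4 = 59.6 cm.

59.6 cm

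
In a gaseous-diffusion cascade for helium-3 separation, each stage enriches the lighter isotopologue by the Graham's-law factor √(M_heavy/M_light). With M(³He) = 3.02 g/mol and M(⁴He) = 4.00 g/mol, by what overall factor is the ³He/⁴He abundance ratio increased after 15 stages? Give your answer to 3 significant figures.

Each stage multiplies the ratio by α = √(4.00/3.02), so after 15 stages the overall factor is α^15 = (4.00/3.02)^(15/2).
= 1.32450^(15/2) = 8.23.

8.23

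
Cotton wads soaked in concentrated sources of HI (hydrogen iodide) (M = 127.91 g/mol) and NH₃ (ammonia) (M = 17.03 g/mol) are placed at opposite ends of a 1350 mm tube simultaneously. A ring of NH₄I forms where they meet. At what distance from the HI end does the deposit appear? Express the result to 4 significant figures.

360.9 mm

Distances travelled in equal time are proportional to diffusion rates, so d_HI/d_NH₃ = √(M_NH₃/M_HI) = √(17.03/127.91) = 0.3649.
With d_HI + d_NH₃ = 1350 mm, d_NH₃ = 1350/(1 + 0.3649) = 989.1 mm.
d_HI = 1350 − 989.1 = 360.9 mm.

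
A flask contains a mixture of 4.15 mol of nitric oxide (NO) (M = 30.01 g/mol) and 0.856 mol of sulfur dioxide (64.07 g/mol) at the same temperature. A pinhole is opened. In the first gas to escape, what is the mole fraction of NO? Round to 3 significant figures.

Rate_i ∝ x_i/√M_i (Graham's law weighted by mole fraction), so the effusate composition follows n_i/√M_i.
Mole fraction of NO in the effusate = (n_NO/√M_NO) / (n_NO/√M_NO + n_SO₂/√M_SO₂)
= (4.15/√30.01) / (4.15/√30.01 + 0.856/√64.07) = 0.7576/(0.7576 + 0.1069) = 0.876.

0.876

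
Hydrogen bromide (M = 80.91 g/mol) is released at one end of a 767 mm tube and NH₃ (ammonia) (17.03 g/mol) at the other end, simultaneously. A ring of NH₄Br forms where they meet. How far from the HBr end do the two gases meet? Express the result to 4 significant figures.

In equal time, each gas travels a distance ∝ its rate ∝ 1/√M, so d_HBr/d_NH₃ = √(M_NH₃/M_HBr) = √(17.03/80.91) = 0.4588.
With d_HBr + d_NH₃ = 767 mm, d_NH₃ = 767/(1 + 0.4588) = 525.8 mm.
d_HBr = 767 − 525.8 = 241.2 mm.

241.2 mm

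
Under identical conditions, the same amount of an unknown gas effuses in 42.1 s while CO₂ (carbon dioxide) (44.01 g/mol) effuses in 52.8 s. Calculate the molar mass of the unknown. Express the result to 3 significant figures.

28.0 g/mol

From Graham's law, t_X/t_CO₂ = √(M_X/M_CO₂).
42.1/52.8 = 0.7973 = √(M_X/44.01)
M_X = 44.01 × 0.7973² = 44.01 × 0.6358 = 28.0 g/mol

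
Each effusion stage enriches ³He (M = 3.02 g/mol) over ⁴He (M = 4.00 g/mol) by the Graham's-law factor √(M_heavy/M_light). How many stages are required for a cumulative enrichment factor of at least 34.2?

26

With α = √(4.00/3.02) per stage, ln α = ½ ln(1.32450) = 0.1405.
Need α^N ≥ 34.2 ⇒ N ≥ ln(34.2) / ln α = 3.532 / 0.1405 = 25.14.
Rounding up, N = 26 stages.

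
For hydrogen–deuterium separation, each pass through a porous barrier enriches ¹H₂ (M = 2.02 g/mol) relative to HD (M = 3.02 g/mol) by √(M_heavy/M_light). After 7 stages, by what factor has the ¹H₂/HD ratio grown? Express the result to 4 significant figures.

Overall factor = α^7 with α = √(3.02/2.02), i.e. (3.02/2.02)^(7/2).
= 1.49505^(7/2) = 4.086.

4.086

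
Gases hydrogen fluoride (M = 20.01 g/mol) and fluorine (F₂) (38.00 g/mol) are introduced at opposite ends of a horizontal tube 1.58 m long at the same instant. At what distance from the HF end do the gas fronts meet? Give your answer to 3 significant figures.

0.916 m

Distances travelled in equal time are proportional to diffusion rates, so d_HF/d_F₂ = √(M_F₂/M_HF) = √(38.00/20.01) = 1.378.
With d_HF + d_F₂ = 1.58 m, d_F₂ = 1.58/(1 + 1.378) = 0.6644 m.
d_HF = 1.58 − 0.6644 = 0.916 m.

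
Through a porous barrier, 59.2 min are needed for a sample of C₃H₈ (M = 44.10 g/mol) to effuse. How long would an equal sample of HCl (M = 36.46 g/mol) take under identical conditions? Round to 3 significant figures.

53.8 min

Using Graham's law: t_HCl/t_C₃H₈ = √(M_HCl/M_C₃H₈) = √(36.46/44.10) = √0.8268 = 0.9093.
So the time for HCl is 59.2 × 0.9093 = 53.8 min.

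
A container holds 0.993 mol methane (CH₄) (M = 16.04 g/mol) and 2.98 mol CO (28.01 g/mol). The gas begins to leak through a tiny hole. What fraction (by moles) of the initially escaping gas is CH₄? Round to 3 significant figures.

Rate_i ∝ x_i/√M_i (Graham's law weighted by mole fraction), so the effusate composition follows n_i/√M_i.
Mole fraction of CH₄ in the effusate = (n_CH₄/√M_CH₄) / (n_CH₄/√M_CH₄ + n_CO/√M_CO)
= (0.993/√16.04) / (0.993/√16.04 + 2.98/√28.01) = 0.2479/(0.2479 + 0.5631) = 0.306.

0.306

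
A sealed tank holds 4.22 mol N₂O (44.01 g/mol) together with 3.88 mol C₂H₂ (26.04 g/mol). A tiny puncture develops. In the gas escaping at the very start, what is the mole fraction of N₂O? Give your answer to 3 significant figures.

0.456

Effusion rate of each component ∝ n_i/√M_i (partial pressure × 1/√M).
Mole fraction of N₂O in the effusate = (n_N₂O/√M_N₂O) / (n_N₂O/√M_N₂O + n_C₂H₂/√M_C₂H₂)
= (4.22/√44.01) / (4.22/√44.01 + 3.88/√26.04) = 0.6361/(0.6361 + 0.7603) = 0.456.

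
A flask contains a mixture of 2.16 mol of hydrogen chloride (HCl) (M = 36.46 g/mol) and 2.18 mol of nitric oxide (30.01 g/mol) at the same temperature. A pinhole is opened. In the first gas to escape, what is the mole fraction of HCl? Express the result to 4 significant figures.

Each component's effusion rate ∝ (its partial pressure)·(1/√M) ∝ n_i/√M_i.
Mole fraction of HCl in the effusate = (n_HCl/√M_HCl) / (n_HCl/√M_HCl + n_NO/√M_NO)
= (2.16/√36.46) / (2.16/√36.46 + 2.18/√30.01) = 0.3577/(0.3577 + 0.3979) = 0.4734.

0.4734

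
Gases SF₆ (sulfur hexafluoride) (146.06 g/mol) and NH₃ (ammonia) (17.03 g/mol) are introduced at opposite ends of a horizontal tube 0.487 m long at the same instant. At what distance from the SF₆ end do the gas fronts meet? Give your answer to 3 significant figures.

The fronts meet when d_SF₆ + d_NH₃ = L with d_SF₆/d_NH₃ = √(M_NH₃/M_SF₆) (Graham's law). Here √(M_NH₃/M_SF₆) = √(17.03/146.06) = 0.3415.
With d_SF₆ + d_NH₃ = 0.487 m, d_NH₃ = 0.487/(1 + 0.3415) = 0.3630 m.
d_SF₆ = 0.487 − 0.3630 = 0.124 m.

0.124 m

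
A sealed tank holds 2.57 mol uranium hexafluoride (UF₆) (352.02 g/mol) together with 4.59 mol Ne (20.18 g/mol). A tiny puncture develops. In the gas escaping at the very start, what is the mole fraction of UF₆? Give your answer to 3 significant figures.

0.118

Effusion rate of each component ∝ n_i/√M_i (partial pressure × 1/√M).
x_UF₆(eff) = (n_UF₆/√M_UF₆) / (n_UF₆/√M_UF₆ + n_Ne/√M_Ne)
= (2.57/√352.02) / (2.57/√352.02 + 4.59/√20.18) = 0.1370/(0.1370 + 1.022) = 0.118.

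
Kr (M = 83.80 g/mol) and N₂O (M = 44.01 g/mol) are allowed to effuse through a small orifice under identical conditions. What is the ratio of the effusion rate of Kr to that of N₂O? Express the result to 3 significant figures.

0.725

Graham's law gives rate_Kr/rate_N₂O = √(M_N₂O/M_Kr) = √(44.01/83.80) = √0.5252 = 0.725.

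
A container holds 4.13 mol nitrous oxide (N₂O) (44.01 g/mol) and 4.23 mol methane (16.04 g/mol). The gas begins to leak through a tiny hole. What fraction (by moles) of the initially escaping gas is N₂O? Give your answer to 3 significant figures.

0.371

Rate_i ∝ x_i/√M_i (Graham's law weighted by mole fraction), so the effusate composition follows n_i/√M_i.
x_N₂O(eff) = (n_N₂O/√M_N₂O) / (n_N₂O/√M_N₂O + n_CH₄/√M_CH₄)
= (4.13/√44.01) / (4.13/√44.01 + 4.23/√16.04) = 0.6226/(0.6226 + 1.056) = 0.371.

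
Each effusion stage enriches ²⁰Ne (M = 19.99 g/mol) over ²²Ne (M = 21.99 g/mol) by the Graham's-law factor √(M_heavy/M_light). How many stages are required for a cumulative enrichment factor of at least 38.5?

With α = √(21.99/19.99) per stage, ln α = ½ ln(1.10005) = 0.04768.
Need α^N ≥ 38.5 ⇒ N ≥ ln(38.5) / ln α = 3.651 / 0.04768 = 76.57.
So at least 77 stages are needed.

77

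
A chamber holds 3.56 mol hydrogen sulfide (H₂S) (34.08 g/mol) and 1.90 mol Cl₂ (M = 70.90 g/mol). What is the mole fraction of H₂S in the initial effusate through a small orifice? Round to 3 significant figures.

Effusion rate of each component ∝ n_i/√M_i (partial pressure × 1/√M).
x_H₂S(eff) = (n_H₂S/√M_H₂S) / (n_H₂S/√M_H₂S + n_Cl₂/√M_Cl₂)
= (3.56/√34.08) / (3.56/√34.08 + 1.90/√70.90) = 0.6098/(0.6098 + 0.2256) = 0.730.

0.730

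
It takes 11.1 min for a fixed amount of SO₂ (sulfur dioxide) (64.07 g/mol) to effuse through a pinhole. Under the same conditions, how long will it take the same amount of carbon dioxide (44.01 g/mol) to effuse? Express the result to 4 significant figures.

From Graham's law, t_CO₂/t_SO₂ = √(M_CO₂/M_SO₂) = √(44.01/64.07) = √0.6869 = 0.8288.
So the time for CO₂ is 11.1 × 0.8288 = 9.200 min.

9.200 min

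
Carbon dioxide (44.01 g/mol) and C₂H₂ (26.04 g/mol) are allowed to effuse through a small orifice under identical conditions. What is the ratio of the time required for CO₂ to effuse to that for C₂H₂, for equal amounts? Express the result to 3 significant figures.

1.30

Using Graham's law: t_CO₂/t_C₂H₂ = √(M_CO₂/M_C₂H₂) = √(44.01/26.04) = √1.690 = 1.30.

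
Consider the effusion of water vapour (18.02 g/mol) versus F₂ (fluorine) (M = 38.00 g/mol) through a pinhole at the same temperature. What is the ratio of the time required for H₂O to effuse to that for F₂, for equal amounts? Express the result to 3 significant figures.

0.689

Using Graham's law: t_H₂O/t_F₂ = √(M_H₂O/M_F₂) = √(18.02/38.00) = √0.4742 = 0.689.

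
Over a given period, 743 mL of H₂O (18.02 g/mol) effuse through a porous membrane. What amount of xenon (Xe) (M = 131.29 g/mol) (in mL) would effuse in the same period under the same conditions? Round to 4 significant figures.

Using Graham's law: rate_Xe/rate_H₂O = √(M_H₂O/M_Xe) = √(18.02/131.29) = √0.1373 = 0.3705.
So the volume for Xe is 743 × 0.3705 = 275.3 mL.

275.3 mL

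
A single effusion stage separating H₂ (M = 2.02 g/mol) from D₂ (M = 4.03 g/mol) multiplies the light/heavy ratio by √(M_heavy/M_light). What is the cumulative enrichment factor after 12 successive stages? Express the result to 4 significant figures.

After 12 stages the ratio has grown by (√(4.03/2.02))^12 = (4.03/2.02)^(12/2).
= 1.99505^6 = 63.06.

63.06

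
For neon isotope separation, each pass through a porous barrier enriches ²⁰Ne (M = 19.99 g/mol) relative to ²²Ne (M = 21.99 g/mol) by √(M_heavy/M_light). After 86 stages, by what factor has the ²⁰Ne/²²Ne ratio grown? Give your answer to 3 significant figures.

60.4

Overall factor = α^86 with α = √(21.99/19.99), i.e. (21.99/19.99)^(86/2).
= 1.10005^43 = 60.4.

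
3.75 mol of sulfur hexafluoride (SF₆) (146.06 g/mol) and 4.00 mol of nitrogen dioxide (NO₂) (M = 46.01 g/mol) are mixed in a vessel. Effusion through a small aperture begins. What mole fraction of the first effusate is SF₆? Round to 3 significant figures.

The effusion rate of species i is ∝ p_i/√M_i ∝ n_i/√M_i.
x_SF₆(eff) = (n_SF₆/√M_SF₆) / (n_SF₆/√M_SF₆ + n_NO₂/√M_NO₂)
= (3.75/√146.06) / (3.75/√146.06 + 4.00/√46.01) = 0.3103/(0.3103 + 0.5897) = 0.345.

0.345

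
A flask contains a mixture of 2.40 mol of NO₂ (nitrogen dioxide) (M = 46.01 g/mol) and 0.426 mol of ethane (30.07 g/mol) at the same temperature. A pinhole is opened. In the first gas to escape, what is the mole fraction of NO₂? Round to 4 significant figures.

Each component's effusion rate ∝ (its partial pressure)·(1/√M) ∝ n_i/√M_i.
x_NO₂(eff) = (n_NO₂/√M_NO₂) / (n_NO₂/√M_NO₂ + n_C₂H₆/√M_C₂H₆)
= (2.40/√46.01) / (2.40/√46.01 + 0.426/√30.07) = 0.3538/(0.3538 + 0.07769) = 0.8200.

0.8200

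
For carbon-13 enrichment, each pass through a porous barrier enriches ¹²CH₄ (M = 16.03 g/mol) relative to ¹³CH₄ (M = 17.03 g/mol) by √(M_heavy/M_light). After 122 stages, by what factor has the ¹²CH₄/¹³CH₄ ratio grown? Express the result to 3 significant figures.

40.1

The single-stage factor is √(M_heavy/M_light), so 122 stages give [√(17.03/16.03)]^122 = (17.03/16.03)^(122/2).
= 1.06238^61 = 40.1.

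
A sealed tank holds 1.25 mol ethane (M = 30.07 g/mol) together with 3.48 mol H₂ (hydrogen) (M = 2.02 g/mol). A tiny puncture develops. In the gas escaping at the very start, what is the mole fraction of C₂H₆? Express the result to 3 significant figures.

0.0852

The effusion rate of species i is ∝ p_i/√M_i ∝ n_i/√M_i.
x_C₂H₆(eff) = (n_C₂H₆/√M_C₂H₆) / (n_C₂H₆/√M_C₂H₆ + n_H₂/√M_H₂)
= (1.25/√30.07) / (1.25/√30.07 + 3.48/√2.02) = 0.2280/(0.2280 + 2.449) = 0.0852.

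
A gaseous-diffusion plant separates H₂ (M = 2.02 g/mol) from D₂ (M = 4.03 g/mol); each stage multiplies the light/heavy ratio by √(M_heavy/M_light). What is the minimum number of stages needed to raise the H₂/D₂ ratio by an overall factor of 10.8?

Single-stage factor α = √(4.03/2.02), so ln α = ½ ln(1.99505) = 0.3453.
Need α^N ≥ 10.8 ⇒ N ≥ ln(10.8) / ln α = 2.380 / 0.3453 = 6.89.
Rounding up, N = 7 stages.

7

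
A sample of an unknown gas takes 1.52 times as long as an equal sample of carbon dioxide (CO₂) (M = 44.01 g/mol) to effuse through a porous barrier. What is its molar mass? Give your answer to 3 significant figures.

By Graham's law, t_X/t_CO₂ = √(M_X/M_CO₂).
1.52 = √(M_X/44.01)
M_X = 44.01 × 1.52² = 44.01 × 2.310 = 102 g/mol

102 g/mol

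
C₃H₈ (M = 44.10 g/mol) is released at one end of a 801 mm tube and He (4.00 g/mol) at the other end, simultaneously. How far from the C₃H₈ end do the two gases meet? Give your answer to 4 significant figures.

185.4 mm

In equal time, each gas travels a distance ∝ its rate ∝ 1/√M, so d_C₃H₈/d_He = √(M_He/M_C₃H₈) = √(4.00/44.10) = 0.3012.
With d_C₃H₈ + d_He = 801 mm, d_He = 801/(1 + 0.3012) = 615.6 mm.
d_C₃H₈ = 801 − 615.6 = 185.4 mm.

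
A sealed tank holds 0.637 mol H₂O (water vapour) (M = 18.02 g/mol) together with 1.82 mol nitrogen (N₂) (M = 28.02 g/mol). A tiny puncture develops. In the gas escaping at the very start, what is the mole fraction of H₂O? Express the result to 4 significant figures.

0.3038

Effusion rate of each component ∝ n_i/√M_i (partial pressure × 1/√M).
Mole fraction of H₂O in the effusate = (n_H₂O/√M_H₂O) / (n_H₂O/√M_H₂O + n_N₂/√M_N₂)
= (0.637/√18.02) / (0.637/√18.02 + 1.82/√28.02) = 0.1501/(0.1501 + 0.3438) = 0.3038.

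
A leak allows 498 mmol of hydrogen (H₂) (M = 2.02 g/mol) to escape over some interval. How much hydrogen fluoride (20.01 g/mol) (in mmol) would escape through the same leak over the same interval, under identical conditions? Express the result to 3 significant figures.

Graham's law gives rate_HF/rate_H₂ = √(M_H₂/M_HF) = √(2.02/20.01) = √0.1009 = 0.3177.
So the amount for HF is 498 × 0.3177 = 158 mmol.

158 mmol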